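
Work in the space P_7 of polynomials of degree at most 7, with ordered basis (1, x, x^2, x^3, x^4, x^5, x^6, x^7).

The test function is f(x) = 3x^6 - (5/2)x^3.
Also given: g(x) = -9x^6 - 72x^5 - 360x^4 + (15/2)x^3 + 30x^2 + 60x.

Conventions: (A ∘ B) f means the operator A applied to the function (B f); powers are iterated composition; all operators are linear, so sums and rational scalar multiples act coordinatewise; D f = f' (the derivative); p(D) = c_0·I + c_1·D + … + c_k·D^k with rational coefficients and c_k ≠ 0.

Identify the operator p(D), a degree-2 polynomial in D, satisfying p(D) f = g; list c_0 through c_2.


D^0 f = 3x^6 - (5/2)x^3
D^1 f = 18x^5 - (15/2)x^2
D^2 f = 90x^4 - 15x
matching coefficients of g against c_0 f + c_1 Df + … from the top degree down determines the c_i
solution: c_0 = -3, c_1 = -4, c_2 = -4

p(D) = -3·I − 4·D − 4·D^2, i.e. c_0 = -3, c_1 = -4, c_2 = -4


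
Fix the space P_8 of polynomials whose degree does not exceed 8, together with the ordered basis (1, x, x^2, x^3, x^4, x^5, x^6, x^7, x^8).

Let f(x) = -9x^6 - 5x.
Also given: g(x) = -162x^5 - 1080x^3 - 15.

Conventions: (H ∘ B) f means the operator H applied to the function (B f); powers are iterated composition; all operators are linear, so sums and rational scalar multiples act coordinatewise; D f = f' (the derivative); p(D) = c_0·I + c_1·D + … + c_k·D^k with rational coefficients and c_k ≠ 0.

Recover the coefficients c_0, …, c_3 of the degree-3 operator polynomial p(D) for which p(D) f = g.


p(D) = 3·D + D^3, i.e. c_0 = 0, c_1 = 3, c_2 = 0, c_3 = 1

D^0 f = -9x^6 - 5x
D^1 f = -54x^5 - 5
D^2 f = -270x^4
D^3 f = -1080x^3
matching coefficients of g against c_0 f + c_1 Df + … from the top degree down determines the c_i
solution: c_0 = 0, c_1 = 3, c_2 = 0, c_3 = 1


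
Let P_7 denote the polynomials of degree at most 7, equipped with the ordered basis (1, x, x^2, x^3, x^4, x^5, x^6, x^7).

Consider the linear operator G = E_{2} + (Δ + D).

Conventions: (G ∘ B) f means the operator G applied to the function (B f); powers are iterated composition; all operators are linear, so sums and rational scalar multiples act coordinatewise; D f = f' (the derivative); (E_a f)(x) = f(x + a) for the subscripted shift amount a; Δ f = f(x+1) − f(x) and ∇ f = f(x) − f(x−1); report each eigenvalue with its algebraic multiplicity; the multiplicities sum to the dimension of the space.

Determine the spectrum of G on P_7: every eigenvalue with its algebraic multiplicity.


image of 1: 1
image of x: x + 4
image of x^2: x^2 + 8x + 5
image of x^3: x^3 + 12x^2 + 15x + 9
image of x^4: x^4 + 16x^3 + 30x^2 + 36x + 17
image of x^5: x^5 + 20x^4 + 50x^3 + 90x^2 + 85x + 33
image of x^6: x^6 + 24x^5 + 75x^4 + 180x^3 + 255x^2 + 198x + 65
image of x^7: x^7 + 28x^6 + 105x^5 + 315x^4 + 595x^3 + 693x^2 + 455x + 129
the matrix is upper triangular; its diagonal is (1, 1, 1, 1, 1, 1, 1, 1)
for a triangular matrix the eigenvalues are the diagonal entries, with algebraic multiplicity their repetition count

λ = 1 (multiplicity 8)


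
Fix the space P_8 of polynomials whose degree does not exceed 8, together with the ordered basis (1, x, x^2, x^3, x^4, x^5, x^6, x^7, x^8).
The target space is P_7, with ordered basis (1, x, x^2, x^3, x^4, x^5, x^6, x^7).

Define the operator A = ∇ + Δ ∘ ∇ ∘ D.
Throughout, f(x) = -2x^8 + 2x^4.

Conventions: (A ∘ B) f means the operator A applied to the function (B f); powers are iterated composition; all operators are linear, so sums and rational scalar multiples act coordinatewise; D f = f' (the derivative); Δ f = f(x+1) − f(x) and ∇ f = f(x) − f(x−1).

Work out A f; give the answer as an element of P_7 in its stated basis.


∇ f = -16x^7 + 56x^6 - 112x^5 + 140x^4 - 104x^3 + 44x^2 - 8x
D f = -16x^7 + 8x^3
∇ D f = -112x^6 + 336x^5 - 560x^4 + 560x^3 - 312x^2 + 88x - 8
Δ ∇ D f = -672x^5 - 1120x^3 - 176x
(∇ + Δ ∘ ∇ ∘ D) f = -16x^7 + 56x^6 - 784x^5 + 140x^4 - 1224x^3 + 44x^2 - 184x

the result is g(x) = -16x^7 + 56x^6 - 784x^5 + 140x^4 - 1224x^3 + 44x^2 - 184x


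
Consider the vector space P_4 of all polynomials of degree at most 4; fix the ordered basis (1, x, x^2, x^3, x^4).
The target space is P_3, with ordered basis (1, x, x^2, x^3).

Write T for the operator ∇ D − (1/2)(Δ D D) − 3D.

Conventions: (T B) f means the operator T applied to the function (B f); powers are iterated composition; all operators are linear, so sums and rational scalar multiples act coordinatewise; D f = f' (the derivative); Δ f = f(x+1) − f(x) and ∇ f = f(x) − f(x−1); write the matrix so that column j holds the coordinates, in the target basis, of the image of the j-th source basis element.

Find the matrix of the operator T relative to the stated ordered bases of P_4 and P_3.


the matrix is [[0, -3, 2, -6, -2]; [0, 0, -6, 6, -24]; [0, 0, 0, -9, 12]; [0, 0, 0, 0, -12]] (rows listed top to bottom)

image of 1: 0
image of x: -3
image of x^2: -6x + 2
image of x^3: -9x^2 + 6x - 6
image of x^4: -12x^3 + 12x^2 - 24x - 2
each image's coordinates form column j of the matrix


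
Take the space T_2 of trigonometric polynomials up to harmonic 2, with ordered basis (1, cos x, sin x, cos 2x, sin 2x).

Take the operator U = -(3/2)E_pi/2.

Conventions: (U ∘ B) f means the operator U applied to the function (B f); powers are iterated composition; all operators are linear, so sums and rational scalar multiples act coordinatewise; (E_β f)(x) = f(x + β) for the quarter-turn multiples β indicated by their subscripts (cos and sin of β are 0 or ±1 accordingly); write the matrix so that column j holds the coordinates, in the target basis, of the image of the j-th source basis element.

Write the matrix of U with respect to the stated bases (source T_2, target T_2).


image of 1: -3/2
image of cos x: (3/2)sin x
image of sin x: -(3/2)cos x
image of cos 2x: (3/2)cos 2x
image of sin 2x: (3/2)sin 2x
each image's coordinates form column j of the matrix

the matrix is [[-3/2, 0, 0, 0, 0]; [0, 0, -3/2, 0, 0]; [0, 3/2, 0, 0, 0]; [0, 0, 0, 3/2, 0]; [0, 0, 0, 0, 3/2]] (rows listed top to bottom)


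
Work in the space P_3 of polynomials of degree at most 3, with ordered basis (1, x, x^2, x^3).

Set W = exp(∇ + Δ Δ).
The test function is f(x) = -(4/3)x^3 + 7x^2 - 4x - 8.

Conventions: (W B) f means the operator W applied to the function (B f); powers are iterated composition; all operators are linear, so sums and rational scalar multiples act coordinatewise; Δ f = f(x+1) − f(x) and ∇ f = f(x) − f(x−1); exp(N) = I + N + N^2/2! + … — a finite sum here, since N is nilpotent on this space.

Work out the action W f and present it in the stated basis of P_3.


order-1 term: -4x^2 + 10x - 19/3
order-2 term: -4x + 3
order-3 term: -4/3
the series for exp(∇ + Δ Δ) f terminates at order 3
exp(∇ + Δ Δ) f = -(4/3)x^3 + 3x^2 + 2x - 38/3

the image equals g(x) = -(4/3)x^3 + 3x^2 + 2x - 38/3


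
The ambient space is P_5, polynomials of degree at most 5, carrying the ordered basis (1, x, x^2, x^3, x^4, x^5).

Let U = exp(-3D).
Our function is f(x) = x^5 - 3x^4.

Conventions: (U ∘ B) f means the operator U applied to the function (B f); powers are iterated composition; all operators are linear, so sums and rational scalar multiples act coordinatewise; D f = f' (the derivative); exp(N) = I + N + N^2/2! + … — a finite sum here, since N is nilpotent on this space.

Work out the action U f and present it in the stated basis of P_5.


g(x) = x^5 - 18x^4 + 126x^3 - 432x^2 + 729x - 486

order-1 term: -15x^4 + 36x^3
order-2 term: 90x^3 - 162x^2
order-3 term: -270x^2 + 324x
order-4 term: 405x - 243
order-5 term: -243
the series for exp(-3D) f terminates at order 5
exp(-3D) f = x^5 - 18x^4 + 126x^3 - 432x^2 + 729x - 486


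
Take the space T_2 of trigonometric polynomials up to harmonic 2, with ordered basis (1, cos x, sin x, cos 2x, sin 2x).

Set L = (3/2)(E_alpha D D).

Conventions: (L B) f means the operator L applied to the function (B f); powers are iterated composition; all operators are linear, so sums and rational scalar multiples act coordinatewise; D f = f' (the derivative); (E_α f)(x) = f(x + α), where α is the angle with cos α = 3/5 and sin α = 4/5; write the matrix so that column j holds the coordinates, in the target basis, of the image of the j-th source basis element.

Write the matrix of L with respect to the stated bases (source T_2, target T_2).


the matrix is [[0, 0, 0, 0, 0]; [0, -9/10, -6/5, 0, 0]; [0, 6/5, -9/10, 0, 0]; [0, 0, 0, 42/25, -144/25]; [0, 0, 0, 144/25, 42/25]] (rows listed top to bottom)

image of 1: 0
image of cos x: -(9/10)cos x + (6/5)sin x
image of sin x: -(6/5)cos x - (9/10)sin x
image of cos 2x: (42/25)cos 2x + (144/25)sin 2x
image of sin 2x: -(144/25)cos 2x + (42/25)sin 2x
each image's coordinates form column j of the matrix


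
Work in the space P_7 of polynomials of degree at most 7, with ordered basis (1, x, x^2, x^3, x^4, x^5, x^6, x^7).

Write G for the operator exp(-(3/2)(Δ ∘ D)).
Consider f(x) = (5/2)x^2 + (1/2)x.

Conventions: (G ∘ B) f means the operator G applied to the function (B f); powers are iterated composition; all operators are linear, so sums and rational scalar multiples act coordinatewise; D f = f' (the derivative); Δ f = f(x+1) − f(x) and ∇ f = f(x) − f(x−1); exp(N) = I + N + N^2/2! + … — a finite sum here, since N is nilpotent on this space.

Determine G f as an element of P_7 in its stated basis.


g(x) = (5/2)x^2 + (1/2)x - 15/2

order-1 term: -15/2
the series for exp(-(3/2)(Δ ∘ D)) f terminates at order 1
exp(-(3/2)(Δ ∘ D)) f = (5/2)x^2 + (1/2)x - 15/2


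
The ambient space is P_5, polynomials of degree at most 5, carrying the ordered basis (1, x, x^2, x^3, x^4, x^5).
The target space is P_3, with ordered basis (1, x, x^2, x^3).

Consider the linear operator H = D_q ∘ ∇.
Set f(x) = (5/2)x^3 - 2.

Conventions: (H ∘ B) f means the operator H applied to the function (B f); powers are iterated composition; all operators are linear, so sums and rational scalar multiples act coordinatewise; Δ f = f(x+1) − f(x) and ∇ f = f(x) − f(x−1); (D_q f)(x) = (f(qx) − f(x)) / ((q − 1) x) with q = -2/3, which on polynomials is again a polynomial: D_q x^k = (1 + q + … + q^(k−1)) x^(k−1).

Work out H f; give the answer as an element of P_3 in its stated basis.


∇ f = (15/2)x^2 - (15/2)x + 5/2
D_q ∇ f = (5/2)x - 15/2

the result is g(x) = (5/2)x - 15/2


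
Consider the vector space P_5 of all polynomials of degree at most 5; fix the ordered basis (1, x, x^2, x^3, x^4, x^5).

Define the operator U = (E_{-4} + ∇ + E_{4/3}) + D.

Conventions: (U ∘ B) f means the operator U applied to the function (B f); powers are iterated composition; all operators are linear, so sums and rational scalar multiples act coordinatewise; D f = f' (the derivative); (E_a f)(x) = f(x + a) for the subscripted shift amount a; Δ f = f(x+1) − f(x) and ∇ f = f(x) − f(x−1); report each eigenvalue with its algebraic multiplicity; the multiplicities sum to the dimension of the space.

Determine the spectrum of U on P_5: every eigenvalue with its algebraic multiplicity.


λ = 2 (multiplicity 6)

image of 1: 2
image of x: 2x - 2/3
image of x^2: 2x^2 - (4/3)x + 151/9
image of x^3: 2x^3 - 2x^2 + (151/3)x - 1637/27
image of x^4: 2x^4 - (8/3)x^3 + (302/3)x^2 - (6548/27)x + 20911/81
image of x^5: 2x^5 - (10/3)x^4 + (1510/9)x^3 - (16370/27)x^2 + (104555/81)x - 247565/243
the matrix is upper triangular; its diagonal is (2, 2, 2, 2, 2, 2)
for a triangular matrix the eigenvalues are the diagonal entries, with algebraic multiplicity their repetition count


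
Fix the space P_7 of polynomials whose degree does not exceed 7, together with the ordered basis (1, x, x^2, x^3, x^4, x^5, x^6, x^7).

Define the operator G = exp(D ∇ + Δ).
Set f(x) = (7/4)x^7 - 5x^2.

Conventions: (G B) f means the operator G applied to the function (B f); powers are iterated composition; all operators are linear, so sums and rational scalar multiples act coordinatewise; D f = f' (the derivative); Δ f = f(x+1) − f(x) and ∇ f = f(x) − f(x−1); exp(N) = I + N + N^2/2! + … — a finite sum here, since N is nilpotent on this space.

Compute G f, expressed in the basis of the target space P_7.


the result is g(x) = (7/4)x^7 + (49/4)x^6 + 147x^5 + 490x^4 + (10535/4)x^3 + (15709/4)x^2 + (38131/4)x + 13997/4

order-1 term: (49/4)x^6 + (441/4)x^5 - (245/2)x^4 + (1225/4)x^3 - 147x^2 + (303/4)x - 51/2
order-2 term: (147/4)x^5 + (2205/4)x^4 + (4655/4)x^3 - (5145/4)x^2 + (11809/4)x - 3891/4
order-3 term: (245/4)x^4 + (2205/2)x^3 + (16905/4)x^2 + 1470x - 833/4
order-4 term: (245/4)x^3 + (2205/2)x^2 + (17885/4)x + 6125/2
order-5 term: (147/4)x^2 + (2205/4)x + 6125/4
order-6 term: (49/4)x + 441/4
order-7 term: 7/4
the series for exp(D ∇ + Δ) f terminates at order 7
exp(D ∇ + Δ) f = (7/4)x^7 + (49/4)x^6 + 147x^5 + 490x^4 + (10535/4)x^3 + (15709/4)x^2 + (38131/4)x + 13997/4


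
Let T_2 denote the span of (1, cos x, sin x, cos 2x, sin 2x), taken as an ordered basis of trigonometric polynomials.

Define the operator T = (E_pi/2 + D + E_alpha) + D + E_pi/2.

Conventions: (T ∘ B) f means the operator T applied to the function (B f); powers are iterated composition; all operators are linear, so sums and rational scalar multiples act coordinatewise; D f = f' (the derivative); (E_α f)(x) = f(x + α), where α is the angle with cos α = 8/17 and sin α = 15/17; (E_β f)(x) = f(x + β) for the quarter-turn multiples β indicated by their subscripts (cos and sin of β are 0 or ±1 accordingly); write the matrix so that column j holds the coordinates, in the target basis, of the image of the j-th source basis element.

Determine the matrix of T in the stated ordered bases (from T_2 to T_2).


image of 1: 3
image of cos x: (8/17)cos x - (83/17)sin x
image of sin x: (83/17)cos x + (8/17)sin x
image of cos 2x: -(739/289)cos 2x - (1396/289)sin 2x
image of sin 2x: (1396/289)cos 2x - (739/289)sin 2x
each image's coordinates form column j of the matrix

the matrix is [[3, 0, 0, 0, 0]; [0, 8/17, 83/17, 0, 0]; [0, -83/17, 8/17, 0, 0]; [0, 0, 0, -739/289, 1396/289]; [0, 0, 0, -1396/289, -739/289]] (rows listed top to bottom)


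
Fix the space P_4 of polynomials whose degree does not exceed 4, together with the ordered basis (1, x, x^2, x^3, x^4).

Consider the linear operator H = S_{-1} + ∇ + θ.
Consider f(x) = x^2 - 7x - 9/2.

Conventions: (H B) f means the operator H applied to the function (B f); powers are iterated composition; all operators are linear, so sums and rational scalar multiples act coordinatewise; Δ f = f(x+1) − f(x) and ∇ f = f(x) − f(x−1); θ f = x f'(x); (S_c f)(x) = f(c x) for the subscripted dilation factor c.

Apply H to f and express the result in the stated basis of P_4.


the result is g(x) = 3x^2 + 2x - 25/2

S_{-1} f = x^2 + 7x - 9/2
∇ f = 2x - 8
θ f = 2x^2 - 7x
(S_{-1} + ∇ + θ) f = 3x^2 + 2x - 25/2


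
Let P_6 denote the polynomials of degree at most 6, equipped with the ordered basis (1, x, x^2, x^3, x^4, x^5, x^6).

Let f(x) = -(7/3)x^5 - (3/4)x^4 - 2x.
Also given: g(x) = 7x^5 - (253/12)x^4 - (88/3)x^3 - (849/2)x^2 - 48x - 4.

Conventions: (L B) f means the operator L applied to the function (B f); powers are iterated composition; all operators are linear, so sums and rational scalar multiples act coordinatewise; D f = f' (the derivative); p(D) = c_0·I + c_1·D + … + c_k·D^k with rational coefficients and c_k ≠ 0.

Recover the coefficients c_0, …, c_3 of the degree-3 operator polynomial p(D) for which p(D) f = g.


D^0 f = -(7/3)x^5 - (3/4)x^4 - 2x
D^1 f = -(35/3)x^4 - 3x^3 - 2
D^2 f = -(140/3)x^3 - 9x^2
D^3 f = -140x^2 - 18x
matching coefficients of g against c_0 f + c_1 Df + … from the top degree down determines the c_i
solution: c_0 = -3, c_1 = 2, c_2 = 1/2, c_3 = 3

c_0 = -3, c_1 = 2, c_2 = 1/2, c_3 = 3


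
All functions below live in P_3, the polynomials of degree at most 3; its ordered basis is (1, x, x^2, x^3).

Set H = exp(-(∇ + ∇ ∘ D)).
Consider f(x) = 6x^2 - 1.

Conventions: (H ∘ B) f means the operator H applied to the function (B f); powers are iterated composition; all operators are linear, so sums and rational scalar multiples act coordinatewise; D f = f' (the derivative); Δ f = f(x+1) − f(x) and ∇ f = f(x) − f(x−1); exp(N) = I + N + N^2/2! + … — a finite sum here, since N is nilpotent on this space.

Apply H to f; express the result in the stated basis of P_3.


order-1 term: -12x - 6
order-2 term: 6
the series for exp(-(∇ + ∇ ∘ D)) f terminates at order 2
exp(-(∇ + ∇ ∘ D)) f = 6x^2 - 12x - 1

the result is g(x) = 6x^2 - 12x - 1


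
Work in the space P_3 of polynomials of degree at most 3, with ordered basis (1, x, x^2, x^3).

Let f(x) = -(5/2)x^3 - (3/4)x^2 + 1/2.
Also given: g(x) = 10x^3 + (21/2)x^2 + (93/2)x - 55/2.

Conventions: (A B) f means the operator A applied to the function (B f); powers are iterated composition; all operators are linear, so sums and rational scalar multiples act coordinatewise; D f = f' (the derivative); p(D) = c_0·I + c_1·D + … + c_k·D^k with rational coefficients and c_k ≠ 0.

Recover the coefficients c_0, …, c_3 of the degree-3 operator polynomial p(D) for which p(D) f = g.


D^0 f = -(5/2)x^3 - (3/4)x^2 + 1/2
D^1 f = -(15/2)x^2 - (3/2)x
D^2 f = -15x - 3/2
D^3 f = -15
matching coefficients of g against c_0 f + c_1 Df + … from the top degree down determines the c_i
solution: c_0 = -4, c_1 = -1, c_2 = -3, c_3 = 2

p(D) = -4·I − D − 3·D^2 + 2·D^3, i.e. c_0 = -4, c_1 = -1, c_2 = -3, c_3 = 2


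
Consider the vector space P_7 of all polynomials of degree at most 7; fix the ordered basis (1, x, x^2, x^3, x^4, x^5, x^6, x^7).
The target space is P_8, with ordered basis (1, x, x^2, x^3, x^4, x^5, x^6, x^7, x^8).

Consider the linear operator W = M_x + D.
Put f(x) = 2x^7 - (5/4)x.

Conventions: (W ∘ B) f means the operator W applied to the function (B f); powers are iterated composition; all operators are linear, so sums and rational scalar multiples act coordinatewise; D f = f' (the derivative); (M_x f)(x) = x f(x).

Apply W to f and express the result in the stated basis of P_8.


M_x f = 2x^8 - (5/4)x^2
D f = 14x^6 - 5/4
(M_x + D) f = 2x^8 + 14x^6 - (5/4)x^2 - 5/4

the image equals g(x) = 2x^8 + 14x^6 - (5/4)x^2 - 5/4


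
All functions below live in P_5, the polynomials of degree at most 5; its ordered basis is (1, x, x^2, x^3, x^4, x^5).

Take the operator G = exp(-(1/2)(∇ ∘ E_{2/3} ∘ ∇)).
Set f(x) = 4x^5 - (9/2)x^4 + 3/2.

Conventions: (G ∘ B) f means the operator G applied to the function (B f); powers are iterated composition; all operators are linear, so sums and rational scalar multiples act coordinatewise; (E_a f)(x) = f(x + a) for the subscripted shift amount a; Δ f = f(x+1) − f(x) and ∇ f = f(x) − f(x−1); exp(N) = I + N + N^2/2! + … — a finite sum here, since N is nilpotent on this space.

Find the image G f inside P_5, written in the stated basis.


order-1 term: -40x^3 + 67x^2 - (154/3)x + 845/54
order-2 term: 60x - 107/2
the series for exp(-(1/2)(∇ ∘ E_{2/3} ∘ ∇)) f terminates at order 2
exp(-(1/2)(∇ ∘ E_{2/3} ∘ ∇)) f = 4x^5 - (9/2)x^4 - 40x^3 + 67x^2 + (26/3)x - 1963/54

the result is g(x) = 4x^5 - (9/2)x^4 - 40x^3 + 67x^2 + (26/3)x - 1963/54


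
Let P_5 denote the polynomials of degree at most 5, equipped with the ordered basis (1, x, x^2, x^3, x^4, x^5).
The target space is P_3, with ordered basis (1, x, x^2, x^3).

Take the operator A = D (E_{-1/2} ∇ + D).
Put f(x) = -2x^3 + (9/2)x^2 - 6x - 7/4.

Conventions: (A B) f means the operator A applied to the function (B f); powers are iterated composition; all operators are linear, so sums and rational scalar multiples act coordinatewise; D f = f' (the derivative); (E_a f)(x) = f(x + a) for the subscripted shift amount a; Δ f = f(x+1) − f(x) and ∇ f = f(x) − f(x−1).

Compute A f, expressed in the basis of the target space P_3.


∇ f = -6x^2 + 15x - 25/2
E_{-1/2} ∇ f = -6x^2 + 21x - 43/2
D f = -6x^2 + 9x - 6
(E_{-1/2} ∇ + D) f = -12x^2 + 30x - 55/2
D (E_{-1/2} ∇ + D) f = -24x + 30

the result is g(x) = -24x + 30


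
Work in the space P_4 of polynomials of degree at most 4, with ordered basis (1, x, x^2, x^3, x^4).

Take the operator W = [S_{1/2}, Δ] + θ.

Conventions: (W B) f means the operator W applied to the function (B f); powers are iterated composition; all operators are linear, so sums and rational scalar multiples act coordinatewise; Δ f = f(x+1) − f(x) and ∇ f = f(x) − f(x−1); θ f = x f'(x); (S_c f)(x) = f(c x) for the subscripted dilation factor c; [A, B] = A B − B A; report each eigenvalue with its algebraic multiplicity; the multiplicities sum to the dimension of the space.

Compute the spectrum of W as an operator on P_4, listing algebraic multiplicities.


image of 1: 0
image of x: x + 1/2
image of x^2: 2x^2 + (1/2)x + 3/4
image of x^3: 3x^3 + (3/8)x^2 + (9/8)x + 7/8
image of x^4: 4x^4 + (1/4)x^3 + (9/8)x^2 + (7/4)x + 15/16
the matrix is upper triangular; its diagonal is (0, 1, 2, 3, 4)
for a triangular matrix the eigenvalues are the diagonal entries, with algebraic multiplicity their repetition count

λ = 0 (multiplicity 1), λ = 1 (multiplicity 1), λ = 2 (multiplicity 1), λ = 3 (multiplicity 1), λ = 4 (multiplicity 1)


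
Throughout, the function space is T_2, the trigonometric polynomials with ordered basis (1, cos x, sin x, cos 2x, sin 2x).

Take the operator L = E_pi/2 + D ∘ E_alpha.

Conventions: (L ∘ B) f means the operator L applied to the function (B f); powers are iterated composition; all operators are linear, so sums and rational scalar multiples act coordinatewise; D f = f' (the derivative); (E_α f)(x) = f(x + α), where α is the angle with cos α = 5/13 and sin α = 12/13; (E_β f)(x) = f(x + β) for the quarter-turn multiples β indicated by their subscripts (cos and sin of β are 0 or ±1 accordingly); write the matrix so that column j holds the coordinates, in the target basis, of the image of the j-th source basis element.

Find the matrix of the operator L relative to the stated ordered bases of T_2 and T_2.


image of 1: 1
image of cos x: -(12/13)cos x - (18/13)sin x
image of sin x: (18/13)cos x - (12/13)sin x
image of cos 2x: -(409/169)cos 2x + (238/169)sin 2x
image of sin 2x: -(238/169)cos 2x - (409/169)sin 2x
each image's coordinates form column j of the matrix

the matrix is [[1, 0, 0, 0, 0]; [0, -12/13, 18/13, 0, 0]; [0, -18/13, -12/13, 0, 0]; [0, 0, 0, -409/169, -238/169]; [0, 0, 0, 238/169, -409/169]] (rows listed top to bottom)


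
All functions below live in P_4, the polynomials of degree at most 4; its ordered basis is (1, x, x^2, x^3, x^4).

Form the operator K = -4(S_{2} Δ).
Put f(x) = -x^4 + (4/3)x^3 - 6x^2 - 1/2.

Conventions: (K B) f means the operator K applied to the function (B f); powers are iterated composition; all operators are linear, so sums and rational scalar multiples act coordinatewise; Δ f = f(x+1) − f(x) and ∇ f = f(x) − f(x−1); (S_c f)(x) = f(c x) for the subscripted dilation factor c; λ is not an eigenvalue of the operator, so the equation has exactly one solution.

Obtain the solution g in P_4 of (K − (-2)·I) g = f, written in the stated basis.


write g with unknown coordinates in the stated basis and equate coefficients in (K − (-2)·I) g = f
solving from the highest basis element down gives g = -(1/2)x^4 - (94/3)x^3 - 779x^2 - 6616x - 178247/12
check: K g = 64x^3 + 1552x^2 + 13232x + 89122/3
so K g − (-2)·g = -x^4 + (4/3)x^3 - 6x^2 - 1/2 = f ✓

the result is g(x) = -(1/2)x^4 - (94/3)x^3 - 779x^2 - 6616x - 178247/12


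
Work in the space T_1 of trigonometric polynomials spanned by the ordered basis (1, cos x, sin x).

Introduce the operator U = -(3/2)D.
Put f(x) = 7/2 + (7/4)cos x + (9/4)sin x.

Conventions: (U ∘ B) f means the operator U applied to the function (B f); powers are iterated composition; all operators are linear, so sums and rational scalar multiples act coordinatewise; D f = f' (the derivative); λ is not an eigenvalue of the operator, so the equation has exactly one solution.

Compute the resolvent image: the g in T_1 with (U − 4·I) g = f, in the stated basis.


the result is g(x) = -7/8 - (29/146)cos x - (93/146)sin x

write g with unknown coordinates in the stated basis and equate coefficients in (U − 4·I) g = f
solving from the highest basis element down gives g = -7/8 - (29/146)cos x - (93/146)sin x
check: U g = (279/292)cos x - (87/292)sin x
so U g − 4·g = 7/2 + (7/4)cos x + (9/4)sin x = f ✓


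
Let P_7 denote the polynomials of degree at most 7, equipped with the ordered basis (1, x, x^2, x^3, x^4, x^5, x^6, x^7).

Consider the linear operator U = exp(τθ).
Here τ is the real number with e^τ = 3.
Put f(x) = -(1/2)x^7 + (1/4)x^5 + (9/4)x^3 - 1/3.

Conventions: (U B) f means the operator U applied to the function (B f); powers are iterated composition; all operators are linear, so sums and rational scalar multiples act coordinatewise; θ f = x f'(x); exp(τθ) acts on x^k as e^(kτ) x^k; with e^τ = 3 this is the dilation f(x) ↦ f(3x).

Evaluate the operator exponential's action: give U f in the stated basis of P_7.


the result is g(x) = -(2187/2)x^7 + (243/4)x^5 + (243/4)x^3 - 1/3

exp(τθ) x^k = e^(kτ) x^k; with e^τ = 3 this sends x^k to 3^k x^k
x^3 ↦ 27 x^3
x^5 ↦ 243 x^5
x^7 ↦ 2187 x^7
applying this coordinatewise to f: exp(τθ) f = -(2187/2)x^7 + (243/4)x^5 + (243/4)x^3 - 1/3


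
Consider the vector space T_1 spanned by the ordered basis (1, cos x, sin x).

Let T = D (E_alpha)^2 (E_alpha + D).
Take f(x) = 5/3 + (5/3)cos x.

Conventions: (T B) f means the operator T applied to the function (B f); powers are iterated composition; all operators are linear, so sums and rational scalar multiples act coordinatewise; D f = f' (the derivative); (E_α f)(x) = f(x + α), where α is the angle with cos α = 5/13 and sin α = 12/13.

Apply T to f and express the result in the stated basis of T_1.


E_alpha f = 5/3 + (25/39)cos x - (20/13)sin x
D f = -(5/3)sin x
(E_alpha + D) f = 5/3 + (25/39)cos x - (125/39)sin x
E_alpha (E_alpha + D) f = 5/3 - (1375/507)cos x - (925/507)sin x
E_alpha E_alpha (E_alpha + D) f = 5/3 - (17975/6591)cos x + (11875/6591)sin x
D (E_alpha)^2 (E_alpha + D) f = (11875/6591)cos x + (17975/6591)sin x

g(x) = (11875/6591)cos x + (17975/6591)sin x


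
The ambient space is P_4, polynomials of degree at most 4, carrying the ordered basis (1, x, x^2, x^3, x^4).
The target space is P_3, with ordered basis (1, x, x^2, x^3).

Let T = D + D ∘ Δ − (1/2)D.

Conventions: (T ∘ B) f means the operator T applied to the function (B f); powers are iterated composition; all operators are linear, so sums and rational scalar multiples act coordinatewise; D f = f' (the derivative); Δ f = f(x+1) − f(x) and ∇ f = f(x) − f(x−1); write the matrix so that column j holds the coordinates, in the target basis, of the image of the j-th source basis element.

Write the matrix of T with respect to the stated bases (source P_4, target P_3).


image of 1: 0
image of x: 1/2
image of x^2: x + 2
image of x^3: (3/2)x^2 + 6x + 3
image of x^4: 2x^3 + 12x^2 + 12x + 4
each image's coordinates form column j of the matrix

the matrix is [[0, 1/2, 2, 3, 4]; [0, 0, 1, 6, 12]; [0, 0, 0, 3/2, 12]; [0, 0, 0, 0, 2]] (rows listed top to bottom)


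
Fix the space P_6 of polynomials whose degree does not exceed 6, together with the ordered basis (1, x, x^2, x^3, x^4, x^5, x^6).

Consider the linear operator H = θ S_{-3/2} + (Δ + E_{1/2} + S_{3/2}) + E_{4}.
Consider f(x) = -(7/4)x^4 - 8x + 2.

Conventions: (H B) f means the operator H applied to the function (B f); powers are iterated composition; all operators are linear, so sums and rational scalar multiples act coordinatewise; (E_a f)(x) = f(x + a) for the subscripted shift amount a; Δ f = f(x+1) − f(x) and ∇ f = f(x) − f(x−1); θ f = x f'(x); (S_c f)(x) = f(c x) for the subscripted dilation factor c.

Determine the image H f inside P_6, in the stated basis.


S_{-3/2} f = -(567/64)x^4 + 12x + 2
θ S_{-3/2} f = -(567/16)x^4 + 12x
Δ f = -7x^3 - (21/2)x^2 - 7x - 39/4
E_{1/2} f = -(7/4)x^4 - (7/2)x^3 - (21/8)x^2 - (71/8)x - 135/64
S_{3/2} f = -(567/64)x^4 - 12x + 2
(Δ + E_{1/2} + S_{3/2}) f = -(679/64)x^4 - (21/2)x^3 - (105/8)x^2 - (223/8)x - 631/64
E_{4} f = -(7/4)x^4 - 28x^3 - 168x^2 - 456x - 478
(θ S_{-3/2} + (Δ + E_{1/2} + S_{3/2}) + E_{4}) f = -(3059/64)x^4 - (77/2)x^3 - (1449/8)x^2 - (3775/8)x - 31223/64

the image equals g(x) = -(3059/64)x^4 - (77/2)x^3 - (1449/8)x^2 - (3775/8)x - 31223/64


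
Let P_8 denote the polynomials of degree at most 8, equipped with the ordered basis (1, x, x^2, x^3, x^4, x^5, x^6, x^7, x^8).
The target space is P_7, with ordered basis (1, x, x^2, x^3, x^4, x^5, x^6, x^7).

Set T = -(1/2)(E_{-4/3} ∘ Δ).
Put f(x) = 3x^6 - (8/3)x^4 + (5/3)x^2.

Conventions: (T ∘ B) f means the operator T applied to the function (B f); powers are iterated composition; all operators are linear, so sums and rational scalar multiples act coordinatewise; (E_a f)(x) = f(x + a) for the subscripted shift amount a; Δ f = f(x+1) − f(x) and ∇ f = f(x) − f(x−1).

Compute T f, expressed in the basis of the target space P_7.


g(x) = -9x^5 + (75/2)x^4 - (194/3)x^3 + (115/2)x^2 - (244/9)x + 455/81

Δ f = 18x^5 + 45x^4 + (148/3)x^3 + 29x^2 + (32/3)x + 2
E_{-4/3} Δ f = 18x^5 - 75x^4 + (388/3)x^3 - 115x^2 + (488/9)x - 910/81
(-(1/2)(E_{-4/3} ∘ Δ)) f = -9x^5 + (75/2)x^4 - (194/3)x^3 + (115/2)x^2 - (244/9)x + 455/81


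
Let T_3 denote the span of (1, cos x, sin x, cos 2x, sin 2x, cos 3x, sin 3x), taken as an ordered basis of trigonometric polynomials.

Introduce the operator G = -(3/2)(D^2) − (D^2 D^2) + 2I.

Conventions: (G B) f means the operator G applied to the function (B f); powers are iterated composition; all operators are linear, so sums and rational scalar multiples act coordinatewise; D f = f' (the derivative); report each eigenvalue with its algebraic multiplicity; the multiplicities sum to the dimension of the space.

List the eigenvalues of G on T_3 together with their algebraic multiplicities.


image of 1: 2
image of cos x: (5/2)cos x
image of sin x: (5/2)sin x
image of cos 2x: -8cos 2x
image of sin 2x: -8sin 2x
image of cos 3x: -(131/2)cos 3x
image of sin 3x: -(131/2)sin 3x
the matrix is diagonal; its diagonal is (2, 5/2, 5/2, -8, -8, -131/2, -131/2)
for a triangular matrix the eigenvalues are the diagonal entries, with algebraic multiplicity their repetition count

λ = -131/2 (multiplicity 2), λ = -8 (multiplicity 2), λ = 2 (multiplicity 1), λ = 5/2 (multiplicity 2)


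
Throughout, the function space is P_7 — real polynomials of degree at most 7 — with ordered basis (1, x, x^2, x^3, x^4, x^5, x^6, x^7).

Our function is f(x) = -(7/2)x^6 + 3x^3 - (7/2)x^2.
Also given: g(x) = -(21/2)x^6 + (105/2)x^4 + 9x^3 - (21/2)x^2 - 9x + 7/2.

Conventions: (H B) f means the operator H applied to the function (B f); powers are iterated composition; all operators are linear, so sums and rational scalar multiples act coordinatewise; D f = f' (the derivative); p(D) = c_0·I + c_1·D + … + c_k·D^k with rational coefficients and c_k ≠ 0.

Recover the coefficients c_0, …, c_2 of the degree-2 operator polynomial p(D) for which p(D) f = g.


D^0 f = -(7/2)x^6 + 3x^3 - (7/2)x^2
D^1 f = -21x^5 + 9x^2 - 7x
D^2 f = -105x^4 + 18x - 7
matching coefficients of g against c_0 f + c_1 Df + … from the top degree down determines the c_i
solution: c_0 = 3, c_1 = 0, c_2 = -1/2

p(D) = 3·I − (1/2)·D^2, i.e. c_0 = 3, c_1 = 0, c_2 = -1/2


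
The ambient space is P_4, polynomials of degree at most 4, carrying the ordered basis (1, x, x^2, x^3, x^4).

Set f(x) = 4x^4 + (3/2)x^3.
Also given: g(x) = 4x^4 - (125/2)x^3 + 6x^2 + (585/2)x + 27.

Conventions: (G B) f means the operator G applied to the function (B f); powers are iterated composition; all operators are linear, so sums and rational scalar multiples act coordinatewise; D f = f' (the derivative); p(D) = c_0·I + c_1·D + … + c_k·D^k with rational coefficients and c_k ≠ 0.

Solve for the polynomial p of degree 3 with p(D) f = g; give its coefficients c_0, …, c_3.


D^0 f = 4x^4 + (3/2)x^3
D^1 f = 16x^3 + (9/2)x^2
D^2 f = 48x^2 + 9x
D^3 f = 96x + 9
matching coefficients of g against c_0 f + c_1 Df + … from the top degree down determines the c_i
solution: c_0 = 1, c_1 = -4, c_2 = 1/2, c_3 = 3

p(D) = I − 4·D + (1/2)·D^2 + 3·D^3, i.e. c_0 = 1, c_1 = -4, c_2 = 1/2, c_3 = 3


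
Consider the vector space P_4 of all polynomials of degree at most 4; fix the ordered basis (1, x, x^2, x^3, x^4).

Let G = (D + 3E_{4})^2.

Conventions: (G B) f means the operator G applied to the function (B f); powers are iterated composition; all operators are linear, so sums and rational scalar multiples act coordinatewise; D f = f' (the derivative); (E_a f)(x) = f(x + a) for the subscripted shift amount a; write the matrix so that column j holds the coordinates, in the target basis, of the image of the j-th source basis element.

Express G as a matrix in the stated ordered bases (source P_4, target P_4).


the matrix is [[9, 78, 626, 4896, 38400]; [0, 9, 156, 1878, 19584]; [0, 0, 9, 234, 3756]; [0, 0, 0, 9, 312]; [0, 0, 0, 0, 9]] (rows listed top to bottom)

image of 1: 9
image of x: 9x + 78
image of x^2: 9x^2 + 156x + 626
image of x^3: 9x^3 + 234x^2 + 1878x + 4896
image of x^4: 9x^4 + 312x^3 + 3756x^2 + 19584x + 38400
each image's coordinates form column j of the matrix


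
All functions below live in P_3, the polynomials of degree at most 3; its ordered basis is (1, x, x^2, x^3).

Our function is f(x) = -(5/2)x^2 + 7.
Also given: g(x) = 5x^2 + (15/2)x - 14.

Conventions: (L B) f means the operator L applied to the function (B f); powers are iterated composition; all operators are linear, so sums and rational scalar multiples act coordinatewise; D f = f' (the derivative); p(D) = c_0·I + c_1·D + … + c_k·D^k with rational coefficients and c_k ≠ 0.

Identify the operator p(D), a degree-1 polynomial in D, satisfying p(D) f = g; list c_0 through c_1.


c_0 = -2, c_1 = -3/2

D^0 f = -(5/2)x^2 + 7
D^1 f = -5x
matching coefficients of g against c_0 f + c_1 Df + … from the top degree down determines the c_i
solution: c_0 = -2, c_1 = -3/2


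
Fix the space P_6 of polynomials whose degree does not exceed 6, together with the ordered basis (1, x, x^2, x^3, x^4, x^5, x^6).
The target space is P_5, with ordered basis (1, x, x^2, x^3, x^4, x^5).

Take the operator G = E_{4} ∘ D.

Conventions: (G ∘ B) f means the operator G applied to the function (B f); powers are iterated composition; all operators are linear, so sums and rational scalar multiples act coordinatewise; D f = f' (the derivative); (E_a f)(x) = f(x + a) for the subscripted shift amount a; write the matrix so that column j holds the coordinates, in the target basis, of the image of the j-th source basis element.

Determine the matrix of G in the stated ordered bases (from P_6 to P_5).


image of 1: 0
image of x: 1
image of x^2: 2x + 8
image of x^3: 3x^2 + 24x + 48
image of x^4: 4x^3 + 48x^2 + 192x + 256
image of x^5: 5x^4 + 80x^3 + 480x^2 + 1280x + 1280
image of x^6: 6x^5 + 120x^4 + 960x^3 + 3840x^2 + 7680x + 6144
each image's coordinates form column j of the matrix

the matrix is [[0, 1, 8, 48, 256, 1280, 6144]; [0, 0, 2, 24, 192, 1280, 7680]; [0, 0, 0, 3, 48, 480, 3840]; [0, 0, 0, 0, 4, 80, 960]; [0, 0, 0, 0, 0, 5, 120]; [0, 0, 0, 0, 0, 0, 6]] (rows listed top to bottom)


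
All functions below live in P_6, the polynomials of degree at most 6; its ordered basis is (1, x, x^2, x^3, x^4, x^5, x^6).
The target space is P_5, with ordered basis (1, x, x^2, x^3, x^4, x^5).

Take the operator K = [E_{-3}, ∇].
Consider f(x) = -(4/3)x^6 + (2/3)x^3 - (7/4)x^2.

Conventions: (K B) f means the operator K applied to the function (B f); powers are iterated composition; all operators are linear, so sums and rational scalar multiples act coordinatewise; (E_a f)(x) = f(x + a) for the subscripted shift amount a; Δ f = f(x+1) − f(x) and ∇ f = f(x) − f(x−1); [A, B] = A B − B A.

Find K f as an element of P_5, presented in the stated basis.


∇ f = -8x^5 + 20x^4 - (80/3)x^3 + 22x^2 - (27/2)x + 15/4
E_{-3} ∇ f = -8x^5 + 140x^4 - (2960/3)x^3 + 3502x^2 - (12531/2)x + 18105/4
E_{-3} f = -(4/3)x^6 + 24x^5 - 180x^4 + (2162/3)x^3 - (6511/4)x^2 + (3945/2)x - 4023/4
∇ E_{-3} f = -8x^5 + 140x^4 - (2960/3)x^3 + 3502x^2 - (12531/2)x + 18105/4
[E_{-3}, ∇] f = 0

the image equals g(x) = 0


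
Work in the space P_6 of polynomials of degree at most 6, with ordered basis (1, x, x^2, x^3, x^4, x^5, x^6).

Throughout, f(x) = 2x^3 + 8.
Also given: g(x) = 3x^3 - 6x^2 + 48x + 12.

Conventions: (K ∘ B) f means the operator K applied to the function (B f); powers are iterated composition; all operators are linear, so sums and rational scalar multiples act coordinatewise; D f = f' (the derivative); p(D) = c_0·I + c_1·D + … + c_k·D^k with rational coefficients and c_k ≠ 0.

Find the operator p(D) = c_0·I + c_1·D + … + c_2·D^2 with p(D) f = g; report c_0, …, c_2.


p(D) = (3/2)·I − D + 4·D^2, i.e. c_0 = 3/2, c_1 = -1, c_2 = 4

D^0 f = 2x^3 + 8
D^1 f = 6x^2
D^2 f = 12x
matching coefficients of g against c_0 f + c_1 Df + … from the top degree down determines the c_i
solution: c_0 = 3/2, c_1 = -1, c_2 = 4


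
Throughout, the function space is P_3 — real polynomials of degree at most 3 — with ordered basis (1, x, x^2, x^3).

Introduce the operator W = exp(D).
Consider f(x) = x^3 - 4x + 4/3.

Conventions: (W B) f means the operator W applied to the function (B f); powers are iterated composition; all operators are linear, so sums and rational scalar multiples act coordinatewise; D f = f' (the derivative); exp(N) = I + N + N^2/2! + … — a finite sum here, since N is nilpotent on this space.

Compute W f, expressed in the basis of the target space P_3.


g(x) = x^3 + 3x^2 - x - 5/3

order-1 term: 3x^2 - 4
order-2 term: 3x
order-3 term: 1
the series for exp(D) f terminates at order 3
exp(D) f = x^3 + 3x^2 - x - 5/3


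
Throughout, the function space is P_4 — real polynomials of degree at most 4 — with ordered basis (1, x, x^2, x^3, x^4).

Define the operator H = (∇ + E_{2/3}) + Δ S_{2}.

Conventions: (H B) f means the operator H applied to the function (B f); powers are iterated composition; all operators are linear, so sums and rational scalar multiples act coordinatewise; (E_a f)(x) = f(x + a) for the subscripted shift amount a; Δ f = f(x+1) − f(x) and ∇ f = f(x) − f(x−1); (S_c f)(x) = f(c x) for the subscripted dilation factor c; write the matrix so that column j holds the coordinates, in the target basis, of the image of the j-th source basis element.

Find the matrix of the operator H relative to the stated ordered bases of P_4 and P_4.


the matrix is [[1, 11/3, 31/9, 251/27, 1231/81]; [0, 1, 34/3, 67/3, 1868/27]; [0, 0, 1, 29, 278/3]; [0, 0, 0, 1, 212/3]; [0, 0, 0, 0, 1]] (rows listed top to bottom)

image of 1: 1
image of x: x + 11/3
image of x^2: x^2 + (34/3)x + 31/9
image of x^3: x^3 + 29x^2 + (67/3)x + 251/27
image of x^4: x^4 + (212/3)x^3 + (278/3)x^2 + (1868/27)x + 1231/81
each image's coordinates form column j of the matrix


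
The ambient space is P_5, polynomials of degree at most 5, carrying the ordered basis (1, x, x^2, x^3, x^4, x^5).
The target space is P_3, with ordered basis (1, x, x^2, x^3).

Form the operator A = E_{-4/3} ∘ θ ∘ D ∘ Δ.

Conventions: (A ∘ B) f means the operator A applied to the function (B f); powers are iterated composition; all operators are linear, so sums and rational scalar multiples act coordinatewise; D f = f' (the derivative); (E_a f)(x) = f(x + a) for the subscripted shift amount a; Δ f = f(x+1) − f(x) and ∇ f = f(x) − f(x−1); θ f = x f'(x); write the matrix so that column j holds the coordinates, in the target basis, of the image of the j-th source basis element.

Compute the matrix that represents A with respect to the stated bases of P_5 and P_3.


image of 1: 0
image of x: 0
image of x^2: 0
image of x^3: 6x - 8
image of x^4: 24x^2 - 52x + 80/3
image of x^5: 60x^3 - 180x^2 + 180x - 560/9
each image's coordinates form column j of the matrix

the matrix is [[0, 0, 0, -8, 80/3, -560/9]; [0, 0, 0, 6, -52, 180]; [0, 0, 0, 0, 24, -180]; [0, 0, 0, 0, 0, 60]] (rows listed top to bottom)
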